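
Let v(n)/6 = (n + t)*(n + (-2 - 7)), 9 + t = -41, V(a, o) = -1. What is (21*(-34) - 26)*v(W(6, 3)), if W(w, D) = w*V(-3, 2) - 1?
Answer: -4049280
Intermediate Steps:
t = -50 (t = -9 - 41 = -50)
W(w, D) = -1 - w (W(w, D) = w*(-1) - 1 = -w - 1 = -1 - w)
v(n) = 6*(-50 + n)*(-9 + n) (v(n) = 6*((n - 50)*(n + (-2 - 7))) = 6*((-50 + n)*(n - 9)) = 6*((-50 + n)*(-9 + n)) = 6*(-50 + n)*(-9 + n))
(21*(-34) - 26)*v(W(6, 3)) = (21*(-34) - 26)*(2700 - 354*(-1 - 1*6) + 6*(-1 - 1*6)²) = (-714 - 26)*(2700 - 354*(-1 - 6) + 6*(-1 - 6)²) = -740*(2700 - 354*(-7) + 6*(-7)²) = -740*(2700 + 2478 + 6*49) = -740*(2700 + 2478 + 294) = -740*5472 = -4049280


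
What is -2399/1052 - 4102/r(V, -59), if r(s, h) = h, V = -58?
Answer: 4173763/62068 ≈ 67.245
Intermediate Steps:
-2399/1052 - 4102/r(V, -59) = -2399/1052 - 4102/(-59) = -2399*1/1052 - 4102*(-1/59) = -2399/1052 + 4102/59 = 4173763/62068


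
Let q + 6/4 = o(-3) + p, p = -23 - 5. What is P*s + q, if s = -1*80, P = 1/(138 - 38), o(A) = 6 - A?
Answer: -213/10 ≈ -21.300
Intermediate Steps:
p = -28
P = 1/100 ≈ 0.010000
s = -80
q = -41/2 (q = -3/2 + ((6 - 1*(-3)) - 28) = -3/2 + ((6 + 3) - 28) = -3/2 + (9 - 28) = -3/2 - 19 = -41/2 ≈ -20.500)
P*s + q = (1/100)*(-80) - 41/2 = -⅘ - 41/2 = -213/10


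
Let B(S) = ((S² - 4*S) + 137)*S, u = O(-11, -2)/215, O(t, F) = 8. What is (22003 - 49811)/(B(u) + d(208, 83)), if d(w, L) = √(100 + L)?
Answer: 13986367228231904000/15513970516677191 - 2746632244790500000*√183/15513970516677191 ≈ -1493.5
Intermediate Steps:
u = 8/215 ≈ 0.037209
B(S) = S*(137 + S² - 4*S) (B(S) = (137 + S² - 4*S)*S = S*(137 + S² - 4*S))
(22003 - 49811)/(B(u) + d(208, 83)) = (22003 - 49811)/(8*(137 + (8/215)² - 4*8/215)/215 + √(100 + 83)) = -27808/(8*(137 + 64/46225 - 32/215)/215 + √183) = -27808/((8/215)*(6326009/46225) + √183) = -27808/(50608072/9938375 + √183)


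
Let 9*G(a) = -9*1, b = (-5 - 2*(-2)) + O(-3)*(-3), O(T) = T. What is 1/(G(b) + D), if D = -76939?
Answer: -1/76940 ≈ -1.2997e-5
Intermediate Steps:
b = 8 (b = (-5 - 2*(-2)) - 3*(-3) = (-5 + 4) + 9 = -1 + 9 = 8)
G(a) = -1 (G(a) = (-9*1)/9 = (1/9)*(-9) = -1)
1/(G(b) + D) = 1/(-1 - 76939) = 1/(-76940) = -1/76940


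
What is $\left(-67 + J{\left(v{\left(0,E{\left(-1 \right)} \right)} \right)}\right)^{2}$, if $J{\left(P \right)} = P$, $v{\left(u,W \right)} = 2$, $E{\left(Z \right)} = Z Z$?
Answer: $4225$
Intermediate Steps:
$E{\left(Z \right)} = Z^{2}$
$\left(-67 + J{\left(v{\left(0,E{\left(-1 \right)} \right)} \right)}\right)^{2} = \left(-67 + 2\right)^{2} = \left(-65\right)^{2} = 4225$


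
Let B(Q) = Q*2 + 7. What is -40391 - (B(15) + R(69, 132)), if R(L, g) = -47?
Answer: -40381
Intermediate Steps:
B(Q) = 7 + 2*Q (B(Q) = 2*Q + 7 = 7 + 2*Q)
-40391 - (B(15) + R(69, 132)) = -40391 - ((7 + 2*15) - 47) = -40391 - ((7 + 30) - 47) = -40391 - (37 - 47) = -40391 - 1*(-10) = -40391 + 10 = -40381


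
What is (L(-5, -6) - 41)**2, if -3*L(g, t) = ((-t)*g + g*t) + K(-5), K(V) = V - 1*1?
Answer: 1521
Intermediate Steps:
K(V) = -1 + V (K(V) = V - 1 = -1 + V)
L(g, t) = 2 (L(g, t) = -(((-t)*g + g*t) + (-1 - 5))/3 = -((-g*t + g*t) - 6)/3 = -(0 - 6)/3 = -1/3*(-6) = 2)
(L(-5, -6) - 41)**2 = (2 - 41)**2 = (-39)**2 = 1521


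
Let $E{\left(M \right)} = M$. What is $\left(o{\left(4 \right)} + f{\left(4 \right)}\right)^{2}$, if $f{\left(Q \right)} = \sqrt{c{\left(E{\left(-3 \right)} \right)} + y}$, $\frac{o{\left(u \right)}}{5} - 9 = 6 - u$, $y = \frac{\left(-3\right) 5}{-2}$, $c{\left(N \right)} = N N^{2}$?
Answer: $\frac{\left(110 + i \sqrt{78}\right)^{2}}{4} \approx 3005.5 + 485.75 i$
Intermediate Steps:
$c{\left(N \right)} = N^{3}$
$y = \frac{15}{2}$ ($y = \left(-15\right) \left(- \frac{1}{2}\right) = \frac{15}{2} \approx 7.5$)
$o{\left(u \right)} = 75 - 5 u$ ($o{\left(u \right)} = 45 + 5 \left(6 - u\right) = 45 - \left(-30 + 5 u\right) = 75 - 5 u$)
$f{\left(Q \right)} = \frac{i \sqrt{78}}{2}$ ($f{\left(Q \right)} = \sqrt{\left(-3\right)^{3} + \frac{15}{2}} = \sqrt{-27 + \frac{15}{2}} = \sqrt{- \frac{39}{2}} = \frac{i \sqrt{78}}{2}$)
$\left(o{\left(4 \right)} + f{\left(4 \right)}\right)^{2} = \left(\left(75 - 20\right) + \frac{i \sqrt{78}}{2}\right)^{2} = \left(55 + \frac{i \sqrt{78}}{2}\right)^{2}$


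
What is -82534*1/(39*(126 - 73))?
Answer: -82534/2067 ≈ -39.929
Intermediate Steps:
-82534*1/(39*(126 - 73)) = -82534/(39*53) = -82534/2067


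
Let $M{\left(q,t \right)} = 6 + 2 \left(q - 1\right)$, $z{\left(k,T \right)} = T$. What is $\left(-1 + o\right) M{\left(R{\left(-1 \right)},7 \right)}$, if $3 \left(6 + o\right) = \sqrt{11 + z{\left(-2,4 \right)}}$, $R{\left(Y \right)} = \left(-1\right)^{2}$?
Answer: $-42 + 2 \sqrt{15} \approx -34.254$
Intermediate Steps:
$R{\left(Y \right)} = 1$
$M{\left(q,t \right)} = 4 + 2 q$ ($M{\left(q,t \right)} = 6 + 2 \left(-1 + q\right) = 6 + \left(-2 + 2 q\right) = 4 + 2 q$)
$o = -6 + \frac{\sqrt{15}}{3}$ ($o = -6 + \frac{\sqrt{11 + 4}}{3} = -6 + \frac{\sqrt{15}}{3} \approx -4.709$)
$\left(-1 + o\right) M{\left(R{\left(-1 \right)},7 \right)} = \left(-1 - \left(6 - \frac{\sqrt{15}}{3}\right)\right) \left(4 + 2 \cdot 1\right) = \left(-7 + \frac{\sqrt{15}}{3}\right) \left(4 + 2\right) = \left(-7 + \frac{\sqrt{15}}{3}\right) 6 = -42 + 2 \sqrt{15}$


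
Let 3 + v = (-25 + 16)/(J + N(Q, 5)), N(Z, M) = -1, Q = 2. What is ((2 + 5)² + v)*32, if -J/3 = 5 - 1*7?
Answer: 7072/5 ≈ 1414.4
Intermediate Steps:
J = 6 (J = -3*(5 - 1*7) = -3*(5 - 7) = -3*(-2) = 6)
v = -24/5 (v = -3 + (-25 + 16)/(6 - 1) = -3 - 9/5 = -24/5 ≈ -4.8000)
((2 + 5)² + v)*32 = ((2 + 5)² - 24/5)*32 = (7² - 24/5)*32 = (49 - 24/5)*32 = (221/5)*32 = 7072/5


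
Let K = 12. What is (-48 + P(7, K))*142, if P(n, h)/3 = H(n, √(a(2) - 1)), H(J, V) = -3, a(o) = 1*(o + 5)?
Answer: -8094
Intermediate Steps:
a(o) = 5 + o (a(o) = 1*(5 + o) = 5 + o)
P(n, h) = -9 (P(n, h) = 3*(-3) = -9)
(-48 + P(7, K))*142 = (-48 - 9)*142 = -57*142 = -8094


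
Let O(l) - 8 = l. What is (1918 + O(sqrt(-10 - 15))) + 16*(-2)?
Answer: 1894 + 5*I ≈ 1894.0 + 5.0*I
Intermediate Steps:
O(l) = 8 + l
(1918 + O(sqrt(-10 - 15))) + 16*(-2) = (1918 + (8 + sqrt(-10 - 15))) + 16*(-2) = (1918 + (8 + sqrt(-25))) - 32 = (1918 + (8 + 5*I)) - 32 = (1926 + 5*I) - 32 = 1894 + 5*I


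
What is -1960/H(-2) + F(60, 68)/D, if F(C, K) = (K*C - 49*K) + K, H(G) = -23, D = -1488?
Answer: 60369/713 ≈ 84.669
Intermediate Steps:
F(C, K) = -48*K + C*K (F(C, K) = (C*K - 49*K) + K = (-49*K + C*K) + K = -48*K + C*K)
-1960/H(-2) + F(60, 68)/D = -1960/(-23) + (68*(-48 + 60))/(-1488) = -1960*(-1/23) + (68*12)*(-1/1488) = 1960/23 + 816*(-1/1488) = 1960/23 - 17/31 = 60369/713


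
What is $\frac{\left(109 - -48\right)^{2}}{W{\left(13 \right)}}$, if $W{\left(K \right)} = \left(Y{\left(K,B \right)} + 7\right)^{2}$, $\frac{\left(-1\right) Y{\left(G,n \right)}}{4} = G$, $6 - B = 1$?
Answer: $\frac{24649}{2025} \approx 12.172$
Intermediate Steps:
$B = 5$ ($B = 6 - 1 = 5$)
$Y{\left(G,n \right)} = - 4 G$
$W{\left(K \right)} = \left(7 - 4 K\right)^{2}$ ($W{\left(K \right)} = \left(- 4 K + 7\right)^{2} = \left(7 - 4 K\right)^{2}$)
$\frac{\left(109 - -48\right)^{2}}{W{\left(13 \right)}} = \frac{\left(109 - -48\right)^{2}}{\left(-7 + 4 \cdot 13\right)^{2}} = \frac{\left(109 + 48\right)^{2}}{\left(-7 + 52\right)^{2}} = \frac{157^{2}}{45^{2}} = \frac{24649}{2025}$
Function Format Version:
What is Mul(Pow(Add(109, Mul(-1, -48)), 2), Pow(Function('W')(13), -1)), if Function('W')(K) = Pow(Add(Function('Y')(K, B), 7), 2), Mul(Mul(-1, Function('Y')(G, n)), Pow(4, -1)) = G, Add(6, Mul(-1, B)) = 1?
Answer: Rational(24649, 2025) ≈ 12.172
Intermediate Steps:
B = 5 (B = Add(6, Mul(-1, 1)) = Add(6, -1) = 5)
Function('Y')(G, n) = Mul(-4, G)
Function('W')(K) = Pow(Add(7, Mul(-4, K)), 2) (Function('W')(K) = Pow(Add(Mul(-4, K), 7), 2) = Pow(Add(7, Mul(-4, K)), 2))
Mul(Pow(Add(109, Mul(-1, -48)), 2), Pow(Function('W')(13), -1)) = Mul(Pow(Add(109, Mul(-1, -48)), 2), Pow(Pow(Add(-7, Mul(4, 13)), 2), -1)) = Mul(Pow(Add(109, 48), 2), Pow(Pow(Add(-7, 52), 2), -1)) = Mul(Pow(157, 2), Pow(Pow(45, 2), -1)) = Mul(24649, Pow(2025, -1)) = Mul(24649, Rational(1, 2025)) = Rational(24649, 2025)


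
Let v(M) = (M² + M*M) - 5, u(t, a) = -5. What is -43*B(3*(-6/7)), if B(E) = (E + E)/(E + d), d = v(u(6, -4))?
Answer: 172/33 ≈ 5.2121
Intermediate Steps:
v(M) = -5 + 2*M² (v(M) = (M² + M²) - 5 = 2*M² - 5 = -5 + 2*M²)
d = 45 (d = -5 + 2*(-5)² = -5 + 2*25 = -5 + 50 = 45)
B(E) = 2*E/(45 + E) (B(E) = (E + E)/(E + 45) = (2*E)/(45 + E) = 2*E/(45 + E))
-43*B(3*(-6/7)) = -86*3*(-6/7)/(45 + 3*(-6/7)) = -86*(-18)/(7*(45 - 18/7)) = -86*(-18)/(7*297/7) = -86*(-18)*7/(7*297) = -43*(-4/33) = 172/33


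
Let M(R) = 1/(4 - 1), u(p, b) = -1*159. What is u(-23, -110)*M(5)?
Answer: -53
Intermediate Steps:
u(p, b) = -159
M(R) = ⅓ (M(R) = 1/3 = ⅓)
u(-23, -110)*M(5) = -159*⅓ = -53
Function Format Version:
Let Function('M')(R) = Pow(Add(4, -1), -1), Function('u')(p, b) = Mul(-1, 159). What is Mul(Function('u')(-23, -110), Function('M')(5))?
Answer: -53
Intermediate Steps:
Function('u')(p, b) = -159
Function('M')(R) = Rational(1, 3) (Function('M')(R) = Pow(3, -1) = Rational(1, 3))
Mul(Function('u')(-23, -110), Function('M')(5)) = Mul(-159, Rational(1, 3)) = -53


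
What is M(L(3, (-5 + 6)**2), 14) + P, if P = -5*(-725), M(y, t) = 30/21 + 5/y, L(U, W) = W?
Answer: 25420/7 ≈ 3631.4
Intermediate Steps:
M(y, t) = 10/7 + 5/y (M(y, t) = 30*(1/21) + 5/y = 10/7 + 5/y)
P = 3625
M(L(3, (-5 + 6)**2), 14) + P = (10/7 + 5/((-5 + 6)**2)) + 3625 = (10/7 + 5/(1**2)) + 3625 = (10/7 + 5/1) + 3625 = (10/7 + 5*1) + 3625 = (10/7 + 5) + 3625 = 45/7 + 3625 = 25420/7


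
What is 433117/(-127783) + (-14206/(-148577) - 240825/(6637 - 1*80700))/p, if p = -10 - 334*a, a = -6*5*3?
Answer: -13019539800471404091/3841295838853480150 ≈ -3.3894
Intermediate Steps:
a = -90 (a = -30*3 = -90)
p = 30050 (p = -10 - 334*(-90) = -10 + 30060 = 30050)
433117/(-127783) + (-14206/(-148577) - 240825/(6637 - 1*80700))/p = 433117/(-127783) + (-14206/(-148577) - 240825/(6637 - 1*80700))/30050 = 433117*(-1/127783) + (-14206*(-1/148577) - 240825/(6637 - 80700))*(1/30050) = -433117/127783 + (14206/148577 - 240825/(-74063))*(1/30050) = -433117/127783 + (14206/148577 - 240825*(-1/74063))*(1/30050) = -433117/127783 + (14206/148577 + 240825/74063)*(1/30050) = -433117/127783 + (3348472273/1000368941)*(1/30050) = -433117/127783 + 3348472273/30061086677050 = -13019539800471404091/3841295838853480150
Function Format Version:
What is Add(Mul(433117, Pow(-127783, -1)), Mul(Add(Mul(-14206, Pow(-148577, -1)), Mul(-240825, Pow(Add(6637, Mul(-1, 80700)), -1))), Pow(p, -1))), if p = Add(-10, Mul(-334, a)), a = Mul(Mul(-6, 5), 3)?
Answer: Rational(-13019539800471404091, 3841295838853480150) ≈ -3.3894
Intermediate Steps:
a = -90 (a = Mul(-30, 3) = -90)
p = 30050 (p = Add(-10, Mul(-334, -90)) = Add(-10, 30060) = 30050)
Add(Mul(433117, Pow(-127783, -1)), Mul(Add(Mul(-14206, Pow(-148577, -1)), Mul(-240825, Pow(Add(6637, Mul(-1, 80700)), -1))), Pow(p, -1))) = Add(Mul(433117, Pow(-127783, -1)), Mul(Add(Mul(-14206, Pow(-148577, -1)), Mul(-240825, Pow(Add(6637, Mul(-1, 80700)), -1))), Pow(30050, -1))) = Add(Mul(433117, Rational(-1, 127783)), Mul(Add(Mul(-14206, Rational(-1, 148577)), Mul(-240825, Pow(Add(6637, -80700), -1))), Rational(1, 30050))) = Add(Rational(-433117, 127783), Mul(Add(Rational(14206, 148577), Mul(-240825, Pow(-74063, -1))), Rational(1, 30050))) = Add(Rational(-433117, 127783), Mul(Add(Rational(14206, 148577), Mul(-240825, Rational(-1, 74063))), Rational(1, 30050))) = Add(Rational(-433117, 127783), Mul(Add(Rational(14206, 148577), Rational(240825, 74063)), Rational(1, 30050))) = Add(Rational(-433117, 127783), Mul(Rational(3348472273, 1000368941), Rational(1, 30050))) = Add(Rational(-433117, 127783), Rational(3348472273, 30061086677050)) = Rational(-13019539800471404091, 3841295838853480150)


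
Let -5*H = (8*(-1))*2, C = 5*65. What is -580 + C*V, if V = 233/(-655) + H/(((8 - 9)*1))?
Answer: -227365/131 ≈ -1735.6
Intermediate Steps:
C = 325
H = 16/5 (H = -8*(-1)*2/5 = -(-8)*2/5 = -⅕*(-16) = 16/5 ≈ 3.2000)
V = -2329/655 (V = 233/(-655) + 16/(5*(((8 - 9)*1))) = 233*(-1/655) + 16/(5*((-1*1))) = -233/655 + (16/5)/(-1) = -233/655 + (16/5)*(-1) = -233/655 - 16/5 = -2329/655 ≈ -3.5557)
-580 + C*V = -580 + 325*(-2329/655) = -580 - 151385/131 = -227365/131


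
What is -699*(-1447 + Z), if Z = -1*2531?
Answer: 2780622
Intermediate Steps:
Z = -2531
-699*(-1447 + Z) = -699*(-1447 - 2531) = -699*(-3978) = 2780622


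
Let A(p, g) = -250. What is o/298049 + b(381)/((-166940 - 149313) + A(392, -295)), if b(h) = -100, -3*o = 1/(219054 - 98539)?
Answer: 3591937417999/11368590020003205 ≈ 0.00031595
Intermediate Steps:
o = -1/361545 (o = -1/(3*(219054 - 98539)) = -⅓/120515 = -⅓*1/120515 = -1/361545 ≈ -2.7659e-6)
o/298049 + b(381)/((-166940 - 149313) + A(392, -295)) = -1/361545/298049 - 100/((-166940 - 149313) - 250) = -1/361545*1/298049 - 100/(-316253 - 250) = -1/107758125705 - 100/(-316503) = -1/107758125705 - 100*(-1/316503) = -1/107758125705 + 100/316503 = 3591937417999/11368590020003205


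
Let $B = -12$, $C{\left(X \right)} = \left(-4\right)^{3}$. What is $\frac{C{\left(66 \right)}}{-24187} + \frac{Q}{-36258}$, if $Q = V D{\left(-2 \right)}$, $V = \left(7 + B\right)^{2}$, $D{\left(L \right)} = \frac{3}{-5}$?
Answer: $\frac{894439}{292324082} \approx 0.0030598$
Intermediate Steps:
$C{\left(X \right)} = -64$
$D{\left(L \right)} = - \frac{3}{5}$ ($D{\left(L \right)} = 3 \left(- \frac{1}{5}\right) = - \frac{3}{5}$)
$V = 25$ ($V = \left(7 - 12\right)^{2} = \left(-5\right)^{2} = 25$)
$Q = -15$ ($Q = 25 \left(- \frac{3}{5}\right) = -15$)
$\frac{C{\left(66 \right)}}{-24187} + \frac{Q}{-36258} = - \frac{64}{-24187} - \frac{15}{-36258} = \left(-64\right) \left(- \frac{1}{24187}\right) - - \frac{5}{12086} = \frac{64}{24187} + \frac{5}{12086} = \frac{894439}{292324082}$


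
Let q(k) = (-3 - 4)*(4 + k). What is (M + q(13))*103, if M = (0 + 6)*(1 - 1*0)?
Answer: -11639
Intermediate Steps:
q(k) = -28 - 7*k (q(k) = -7*(4 + k) = -28 - 7*k)
M = 6 (M = 6*(1 + 0) = 6*1 = 6)
(M + q(13))*103 = (6 + (-28 - 7*13))*103 = (6 + (-28 - 91))*103 = (6 - 119)*103 = -113*103 = -11639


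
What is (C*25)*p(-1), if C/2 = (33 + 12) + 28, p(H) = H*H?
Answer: 3650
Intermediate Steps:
p(H) = H²
C = 146 (C = 2*((33 + 12) + 28) = 2*(45 + 28) = 2*73 = 146)
(C*25)*p(-1) = (146*25)*(-1)² = 3650*1 = 3650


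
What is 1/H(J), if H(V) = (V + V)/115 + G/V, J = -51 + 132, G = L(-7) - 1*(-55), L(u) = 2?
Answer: 3105/6559 ≈ 0.47340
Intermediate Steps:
G = 57 (G = 2 - 1*(-55) = 2 + 55 = 57)
J = 81
H(V) = 57/V + 2*V/115 (H(V) = (V + V)/115 + 57/V = (2*V)*(1/115) + 57/V = 2*V/115 + 57/V = 57/V + 2*V/115)
1/H(J) = 1/(57/81 + (2/115)*81) = 1/(57*(1/81) + 162/115) = 1/(19/27 + 162/115) = 1/(6559/3105) = 3105/6559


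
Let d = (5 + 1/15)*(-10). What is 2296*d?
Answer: -348992/3 ≈ -1.1633e+5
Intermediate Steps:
d = -152/3 (d = (5 + 1/15)*(-10) = (76/15)*(-10) = -152/3 ≈ -50.667)
2296*d = 2296*(-152/3) = -348992/3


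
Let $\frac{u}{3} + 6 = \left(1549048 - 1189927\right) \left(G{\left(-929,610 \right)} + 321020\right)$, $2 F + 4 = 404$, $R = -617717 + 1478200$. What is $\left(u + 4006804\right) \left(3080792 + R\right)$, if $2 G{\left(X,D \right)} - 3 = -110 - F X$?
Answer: $\frac{3514738086880045025}{2} \approx 1.7574 \cdot 10^{18}$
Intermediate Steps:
$R = 860483$
$F = 200$ ($F = -2 + \frac{1}{2} \cdot 404 = -2 + 202 = 200$)
$G{\left(X,D \right)} = - \frac{107}{2} - 100 X$ ($G{\left(X,D \right)} = \frac{3}{2} + \frac{-110 - 200 X}{2} = \frac{3}{2} - \left(55 + 100 X\right) = - \frac{107}{2} - 100 X$)
$u = \frac{891768908043}{2}$ ($u = -18 + 3 \left(1549048 - 1189927\right) \left(\left(- \frac{107}{2} - -92900\right) + 321020\right) = -18 + 3 \cdot 359121 \left(\left(- \frac{107}{2} + 92900\right) + 321020\right) = -18 + 3 \cdot 359121 \left(\frac{185693}{2} + 321020\right) = -18 + 3 \cdot 359121 \cdot \frac{827733}{2} = -18 + 3 \cdot \frac{297256302693}{2} = -18 + \frac{891768908079}{2} = \frac{891768908043}{2} \approx 4.4588 \cdot 10^{11}$)
$\left(u + 4006804\right) \left(3080792 + R\right) = \left(\frac{891768908043}{2} + 4006804\right) \left(3080792 + 860483\right) = \frac{891776921651}{2} \cdot 3941275 = \frac{3514738086880045025}{2}$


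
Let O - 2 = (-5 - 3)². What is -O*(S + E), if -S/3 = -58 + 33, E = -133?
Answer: 3828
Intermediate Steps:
S = 75 (S = -3*(-58 + 33) = -3*(-25) = 75)
O = 66 (O = 2 + (-5 - 3)² = 2 + (-8)² = 2 + 64 = 66)
-O*(S + E) = -66*(75 - 133) = -66*(-58) = -1*(-3828) = 3828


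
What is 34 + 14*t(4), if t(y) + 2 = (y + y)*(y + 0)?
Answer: 454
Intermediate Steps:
t(y) = -2 + 2*y² (t(y) = -2 + (y + y)*(y + 0) = -2 + (2*y)*y = -2 + 2*y²)
34 + 14*t(4) = 34 + 14*(-2 + 2*4²) = 34 + 14*(-2 + 2*16) = 34 + 14*(-2 + 32) = 34 + 14*30 = 34 + 420 = 454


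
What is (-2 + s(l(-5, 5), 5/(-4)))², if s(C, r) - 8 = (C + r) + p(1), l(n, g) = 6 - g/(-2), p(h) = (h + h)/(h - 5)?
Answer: 2601/16 ≈ 162.56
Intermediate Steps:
p(h) = 2*h/(-5 + h) (p(h) = (2*h)/(-5 + h) = 2*h/(-5 + h))
l(n, g) = 6 + g/2 (l(n, g) = 6 - g*(-1)/2 = 6 - (-1)*g/2 = 6 + g/2)
s(C, r) = 15/2 + C + r (s(C, r) = 8 + ((C + r) + 2*1/(-5 + 1)) = 8 + ((C + r) + 2*1/(-4)) = 8 + ((C + r) + 2*1*(-¼)) = 8 + ((C + r) - ½) = 8 + (-½ + C + r) = 15/2 + C + r)
(-2 + s(l(-5, 5), 5/(-4)))² = (-2 + (15/2 + (6 + (½)*5) + 5/(-4)))² = (-2 + (15/2 + (6 + 5/2) + 5*(-¼)))² = (-2 + (15/2 + 17/2 - 5/4))² = (-2 + 59/4)² = (51/4)² = 2601/16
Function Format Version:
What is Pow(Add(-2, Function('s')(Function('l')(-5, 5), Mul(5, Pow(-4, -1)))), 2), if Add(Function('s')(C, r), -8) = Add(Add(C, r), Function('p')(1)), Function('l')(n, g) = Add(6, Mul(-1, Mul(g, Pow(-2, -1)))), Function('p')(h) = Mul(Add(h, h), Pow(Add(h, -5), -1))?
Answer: Rational(2601, 16) ≈ 162.56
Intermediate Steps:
Function('p')(h) = Mul(2, h, Pow(Add(-5, h), -1)) (Function('p')(h) = Mul(Mul(2, h), Pow(Add(-5, h), -1)) = Mul(2, h, Pow(Add(-5, h), -1)))
Function('l')(n, g) = Add(6, Mul(Rational(1, 2), g)) (Function('l')(n, g) = Add(6, Mul(-1, Mul(g, Rational(-1, 2)))) = Add(6, Mul(-1, Mul(Rational(-1, 2), g))) = Add(6, Mul(Rational(1, 2), g)))
Function('s')(C, r) = Add(Rational(15, 2), C, r) (Function('s')(C, r) = Add(8, Add(Add(C, r), Mul(2, 1, Pow(Add(-5, 1), -1)))) = Add(8, Add(Add(C, r), Mul(2, 1, Pow(-4, -1)))) = Add(8, Add(Add(C, r), Mul(2, 1, Rational(-1, 4)))) = Add(8, Add(Add(C, r), Rational(-1, 2))) = Add(8, Add(Rational(-1, 2), C, r)) = Add(Rational(15, 2), C, r))
Pow(Add(-2, Function('s')(Function('l')(-5, 5), Mul(5, Pow(-4, -1)))), 2) = Pow(Add(-2, Add(Rational(15, 2), Add(6, Mul(Rational(1, 2), 5)), Mul(5, Pow(-4, -1)))), 2) = Pow(Add(-2, Add(Rational(15, 2), Add(6, Rational(5, 2)), Mul(5, Rational(-1, 4)))), 2) = Pow(Add(-2, Add(Rational(15, 2), Rational(17, 2), Rational(-5, 4))), 2) = Pow(Add(-2, Rational(59, 4)), 2) = Pow(Rational(51, 4), 2) = Rational(2601, 16)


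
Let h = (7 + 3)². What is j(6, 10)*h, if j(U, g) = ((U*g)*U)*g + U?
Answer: 360600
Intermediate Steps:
j(U, g) = U + U²*g² (j(U, g) = (g*U²)*g + U = U²*g² + U = U + U²*g²)
h = 100 (h = 10² = 100)
j(6, 10)*h = (6*(1 + 6*10²))*100 = (6*(1 + 6*100))*100 = (6*(1 + 600))*100 = (6*601)*100 = 3606*100 = 360600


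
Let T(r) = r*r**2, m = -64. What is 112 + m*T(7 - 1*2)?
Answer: -7888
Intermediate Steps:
T(r) = r**3
112 + m*T(7 - 1*2) = 112 - 64*(7 - 1*2)**3 = 112 - 64*(7 - 2)**3 = 112 - 64*5**3 = 112 - 64*125 = 112 - 8000 = -7888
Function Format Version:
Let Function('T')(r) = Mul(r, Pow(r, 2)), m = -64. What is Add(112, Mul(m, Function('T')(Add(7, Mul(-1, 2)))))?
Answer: -7888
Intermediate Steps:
Function('T')(r) = Pow(r, 3)
Add(112, Mul(m, Function('T')(Add(7, Mul(-1, 2))))) = Add(112, Mul(-64, Pow(Add(7, Mul(-1, 2)), 3))) = Add(112, Mul(-64, Pow(Add(7, -2), 3))) = Add(112, Mul(-64, Pow(5, 3))) = Add(112, Mul(-64, 125)) = Add(112, -8000) = -7888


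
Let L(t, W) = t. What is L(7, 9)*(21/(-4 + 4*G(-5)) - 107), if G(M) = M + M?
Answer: -33103/44 ≈ -752.34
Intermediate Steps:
G(M) = 2*M
L(7, 9)*(21/(-4 + 4*G(-5)) - 107) = 7*(21/(-4 + 4*(2*(-5))) - 107) = 7*(21/(-4 + 4*(-10)) - 107) = 7*(21/(-4 - 40) - 107) = 7*(21/(-44) - 107) = 7*(21*(-1/44) - 107) = 7*(-21/44 - 107) = 7*(-4729/44) = -33103/44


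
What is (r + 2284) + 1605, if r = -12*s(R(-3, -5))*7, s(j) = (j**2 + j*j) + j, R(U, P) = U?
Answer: 2629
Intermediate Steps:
s(j) = j + 2*j**2 (s(j) = (j**2 + j**2) + j = 2*j**2 + j = j + 2*j**2)
r = -1260 (r = -(-36)*(1 + 2*(-3))*7 = -(-36)*(1 - 6)*7 = -(-36)*(-5)*7 = -12*15*7 = -180*7 = -1260)
(r + 2284) + 1605 = (-1260 + 2284) + 1605 = 1024 + 1605 = 2629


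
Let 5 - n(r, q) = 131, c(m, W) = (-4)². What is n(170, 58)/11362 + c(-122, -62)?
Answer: 90833/5681 ≈ 15.989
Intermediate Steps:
c(m, W) = 16
n(r, q) = -126 (n(r, q) = 5 - 1*131 = 5 - 131 = -126)
n(170, 58)/11362 + c(-122, -62) = -126/11362 + 16 = -126*1/11362 + 16 = -63/5681 + 16 = 90833/5681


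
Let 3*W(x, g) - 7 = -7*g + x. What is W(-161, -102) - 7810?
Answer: -22870/3 ≈ -7623.3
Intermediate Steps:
W(x, g) = 7/3 - 7*g/3 + x/3 (W(x, g) = 7/3 + (-7*g + x)/3 = 7/3 + (x - 7*g)/3 = 7/3 + (-7*g/3 + x/3) = 7/3 - 7*g/3 + x/3)
W(-161, -102) - 7810 = (7/3 - 7/3*(-102) + (⅓)*(-161)) - 7810 = (7/3 + 238 - 161/3) - 7810 = 560/3 - 7810 = -22870/3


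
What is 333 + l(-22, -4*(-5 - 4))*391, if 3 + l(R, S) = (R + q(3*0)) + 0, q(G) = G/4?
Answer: -9442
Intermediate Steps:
q(G) = G/4 (q(G) = G*(¼) = G/4)
l(R, S) = -3 + R (l(R, S) = -3 + ((R + (3*0)/4) + 0) = -3 + ((R + (¼)*0) + 0) = -3 + ((R + 0) + 0) = -3 + (R + 0) = -3 + R)
333 + l(-22, -4*(-5 - 4))*391 = 333 + (-3 - 22)*391 = 333 - 25*391 = 333 - 9775 = -9442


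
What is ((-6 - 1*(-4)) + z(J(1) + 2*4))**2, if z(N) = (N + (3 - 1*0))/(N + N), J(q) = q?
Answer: 16/9 ≈ 1.7778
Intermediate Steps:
z(N) = (3 + N)/(2*N) (z(N) = (N + (3 + 0))/((2*N)) = (N + 3)*(1/(2*N)) = (3 + N)*(1/(2*N)) = (3 + N)/(2*N))
((-6 - 1*(-4)) + z(J(1) + 2*4))**2 = ((-6 - 1*(-4)) + (3 + (1 + 2*4))/(2*(1 + 2*4)))**2 = ((-6 + 4) + (3 + (1 + 8))/(2*(1 + 8)))**2 = (-2 + (1/2)*(3 + 9)/9)**2 = (-2 + (1/2)*(1/9)*12)**2 = (-2 + 2/3)**2 = (-4/3)**2 = 16/9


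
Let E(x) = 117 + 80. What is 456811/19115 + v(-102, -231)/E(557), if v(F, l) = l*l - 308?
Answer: 1104099862/3765655 ≈ 293.20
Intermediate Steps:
v(F, l) = -308 + l**2 (v(F, l) = l**2 - 308 = -308 + l**2)
E(x) = 197
456811/19115 + v(-102, -231)/E(557) = 456811/19115 + (-308 + (-231)**2)/197 = 456811*(1/19115) + (-308 + 53361)*(1/197) = 456811/19115 + 53053*(1/197) = 456811/19115 + 53053/197 = 1104099862/3765655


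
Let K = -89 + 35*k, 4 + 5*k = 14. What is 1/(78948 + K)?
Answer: 1/78929 ≈ 1.2670e-5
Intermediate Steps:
k = 2 (k = -⅘ + (⅕)*14 = -⅘ + 14/5 = 2)
K = -19 (K = -89 + 35*2 = -89 + 70 = -19)
1/(78948 + K) = 1/(78948 - 19) = 1/78929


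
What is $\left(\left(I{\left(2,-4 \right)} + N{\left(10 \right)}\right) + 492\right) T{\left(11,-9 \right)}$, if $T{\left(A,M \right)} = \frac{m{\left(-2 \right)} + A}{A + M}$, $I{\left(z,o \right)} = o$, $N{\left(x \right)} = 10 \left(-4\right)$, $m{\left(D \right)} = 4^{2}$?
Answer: $6048$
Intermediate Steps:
$m{\left(D \right)} = 16$
$N{\left(x \right)} = -40$
$T{\left(A,M \right)} = \frac{16 + A}{A + M}$
$\left(\left(I{\left(2,-4 \right)} + N{\left(10 \right)}\right) + 492\right) T{\left(11,-9 \right)} = \left(\left(-4 - 40\right) + 492\right) \frac{16 + 11}{11 - 9} = \left(-44 + 492\right) \frac{1}{2} \cdot 27 = 448 \cdot \frac{1}{2} \cdot 27 = 448 \cdot \frac{27}{2} = 6048$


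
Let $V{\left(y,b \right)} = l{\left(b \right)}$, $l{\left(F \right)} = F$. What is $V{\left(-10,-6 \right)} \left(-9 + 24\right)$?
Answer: $-90$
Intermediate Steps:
$V{\left(y,b \right)} = b$
$V{\left(-10,-6 \right)} \left(-9 + 24\right) = - 6 \left(-9 + 24\right) = \left(-6\right) 15 = -90$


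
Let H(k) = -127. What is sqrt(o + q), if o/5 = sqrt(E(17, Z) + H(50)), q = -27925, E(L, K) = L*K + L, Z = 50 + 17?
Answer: sqrt(-27925 + 35*sqrt(21)) ≈ 166.63*I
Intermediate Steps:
Z = 67
E(L, K) = L + K*L (E(L, K) = K*L + L = L + K*L)
o = 35*sqrt(21) (o = 5*sqrt(17*(1 + 67) - 127) = 5*sqrt(17*68 - 127) = 5*sqrt(1156 - 127) = 5*sqrt(1029) = 5*(7*sqrt(21)) = 35*sqrt(21) ≈ 160.39)
sqrt(o + q) = sqrt(35*sqrt(21) - 27925) = sqrt(-27925 + 35*sqrt(21))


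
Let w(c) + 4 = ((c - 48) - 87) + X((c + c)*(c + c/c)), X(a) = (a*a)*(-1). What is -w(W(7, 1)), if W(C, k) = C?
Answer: 12676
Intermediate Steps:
X(a) = -a² (X(a) = a²*(-1) = -a²)
w(c) = -139 + c - 4*c²*(1 + c)² (w(c) = -4 + (((c - 48) - 87) - ((c + c)*(c + c/c))²) = -4 + (((-48 + c) - 87) - ((2*c)*(c + 1))²) = -4 + ((-135 + c) - ((2*c)*(1 + c))²) = -4 + ((-135 + c) - (2*c*(1 + c))²) = -4 + ((-135 + c) - 4*c²*(1 + c)²) = -4 + (-135 + c - 4*c²*(1 + c)²) = -139 + c - 4*c²*(1 + c)²)
-w(W(7, 1)) = -(-139 + 7 - 4*7²*(1 + 7)²) = -(-139 + 7 - 4*49*8²) = -(-139 + 7 - 4*49*64) = -(-139 + 7 - 12544) = -1*(-12676) = 12676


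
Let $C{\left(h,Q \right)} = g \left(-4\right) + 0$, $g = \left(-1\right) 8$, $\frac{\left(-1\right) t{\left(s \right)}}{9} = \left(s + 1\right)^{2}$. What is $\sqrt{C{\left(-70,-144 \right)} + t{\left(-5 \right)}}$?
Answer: $4 i \sqrt{7} \approx 10.583 i$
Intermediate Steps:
$t{\left(s \right)} = - 9 \left(1 + s\right)^{2}$ ($t{\left(s \right)} = - 9 \left(s + 1\right)^{2} = - 9 \left(1 + s\right)^{2}$)
$g = -8$
$C{\left(h,Q \right)} = 32$ ($C{\left(h,Q \right)} = \left(-8\right) \left(-4\right) + 0 = 32 + 0 = 32$)
$\sqrt{C{\left(-70,-144 \right)} + t{\left(-5 \right)}} = \sqrt{32 - 9 \left(1 - 5\right)^{2}} = \sqrt{32 - 9 \left(-4\right)^{2}} = \sqrt{32 - 144} = \sqrt{-112} = 4 i \sqrt{7}$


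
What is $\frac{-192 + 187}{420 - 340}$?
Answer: $- \frac{1}{16} \approx -0.0625$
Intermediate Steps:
$\frac{-192 + 187}{420 - 340} = - \frac{5}{80} = \left(-5\right) \frac{1}{80} = - \frac{1}{16}$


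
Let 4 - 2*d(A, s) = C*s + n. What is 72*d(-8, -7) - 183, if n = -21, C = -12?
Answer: -2307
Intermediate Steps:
d(A, s) = 25/2 + 6*s (d(A, s) = 2 - (-12*s - 21)/2 = 2 - (-21 - 12*s)/2 = 2 + (21/2 + 6*s) = 25/2 + 6*s)
72*d(-8, -7) - 183 = 72*(25/2 + 6*(-7)) - 183 = 72*(25/2 - 42) - 183 = 72*(-59/2) - 183 = -2124 - 183 = -2307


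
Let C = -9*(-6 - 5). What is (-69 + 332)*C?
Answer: 26037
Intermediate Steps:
C = 99 (C = -9*(-11) = 99)
(-69 + 332)*C = (-69 + 332)*99 = 263*99 = 26037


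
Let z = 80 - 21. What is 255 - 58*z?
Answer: -3167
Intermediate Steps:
z = 59
255 - 58*z = 255 - 58*59 = 255 - 3422 = -3167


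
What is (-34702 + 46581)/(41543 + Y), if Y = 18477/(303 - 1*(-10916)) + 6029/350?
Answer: 46644675350/163198927251 ≈ 0.28581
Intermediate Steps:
Y = 74106301/3926650 (Y = 18477/(303 + 10916) + 6029*(1/350) = 18477/11219 + 6029/350 = 74106301/3926650 ≈ 18.873)
(-34702 + 46581)/(41543 + Y) = (-34702 + 46581)/(41543 + 74106301/3926650) = 11879/(163198927251/3926650) = 11879*(3926650/163198927251) = 46644675350/163198927251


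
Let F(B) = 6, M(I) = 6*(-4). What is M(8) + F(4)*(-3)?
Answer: -42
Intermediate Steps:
M(I) = -24
M(8) + F(4)*(-3) = -24 + 6*(-3) = -24 - 18 = -42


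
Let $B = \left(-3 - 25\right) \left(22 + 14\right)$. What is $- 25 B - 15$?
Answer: $25185$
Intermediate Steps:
$B = -1008$ ($B = \left(-28\right) 36 = -1008$)
$- 25 B - 15 = \left(-25\right) \left(-1008\right) - 15 = 25200 - 15 = 25185$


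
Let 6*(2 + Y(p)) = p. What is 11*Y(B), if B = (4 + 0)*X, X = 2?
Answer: -22/3 ≈ -7.3333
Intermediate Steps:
B = 8 (B = (4 + 0)*2 = 4*2 = 8)
Y(p) = -2 + p/6
11*Y(B) = 11*(-2 + (⅙)*8) = 11*(-2 + 4/3) = 11*(-⅔) = -22/3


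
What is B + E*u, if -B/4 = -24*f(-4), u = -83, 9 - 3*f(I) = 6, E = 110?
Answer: -9034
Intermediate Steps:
f(I) = 1 (f(I) = 3 - ⅓*6 = 3 - 2 = 1)
B = 96 (B = -(-96) = -4*(-24) = 96)
B + E*u = 96 + 110*(-83) = 96 - 9130 = -9034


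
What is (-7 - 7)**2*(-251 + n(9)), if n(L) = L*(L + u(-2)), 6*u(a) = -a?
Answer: -32732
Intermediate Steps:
u(a) = -a/6 (u(a) = (-a)/6 = -a/6)
n(L) = L*(1/3 + L) (n(L) = L*(L - 1/6*(-2)) = L*(L + 1/3) = L*(1/3 + L))
(-7 - 7)**2*(-251 + n(9)) = (-7 - 7)**2*(-251 + 9*(1/3 + 9)) = (-14)**2*(-251 + 9*(28/3)) = 196*(-251 + 84) = 196*(-167) = -32732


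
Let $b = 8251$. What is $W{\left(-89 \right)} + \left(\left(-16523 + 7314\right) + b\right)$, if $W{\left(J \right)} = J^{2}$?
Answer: $6963$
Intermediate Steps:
$W{\left(-89 \right)} + \left(\left(-16523 + 7314\right) + b\right) = \left(-89\right)^{2} + \left(\left(-16523 + 7314\right) + 8251\right) = 7921 + \left(-9209 + 8251\right) = 7921 - 958 = 6963$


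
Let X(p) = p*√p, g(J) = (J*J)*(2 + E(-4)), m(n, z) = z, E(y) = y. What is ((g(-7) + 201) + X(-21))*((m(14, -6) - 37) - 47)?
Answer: -9270 + 1890*I*√21 ≈ -9270.0 + 8661.1*I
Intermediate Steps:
g(J) = -2*J² (g(J) = (J*J)*(2 - 4) = J²*(-2) = -2*J²)
X(p) = p^(3/2)
((g(-7) + 201) + X(-21))*((m(14, -6) - 37) - 47) = ((-2*(-7)² + 201) + (-21)^(3/2))*((-6 - 37) - 47) = ((-2*49 + 201) - 21*I*√21)*(-43 - 47) = ((-98 + 201) - 21*I*√21)*(-90) = (103 - 21*I*√21)*(-90) = -9270 + 1890*I*√21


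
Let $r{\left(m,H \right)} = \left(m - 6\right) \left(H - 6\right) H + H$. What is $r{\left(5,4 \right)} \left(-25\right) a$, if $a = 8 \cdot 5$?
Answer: $-12000$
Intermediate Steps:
$r{\left(m,H \right)} = H + H \left(-6 + H\right) \left(-6 + m\right)$ ($r{\left(m,H \right)} = \left(-6 + m\right) \left(-6 + H\right) H + H = \left(-6 + H\right) \left(-6 + m\right) H + H = H \left(-6 + H\right) \left(-6 + m\right) + H = H + H \left(-6 + H\right) \left(-6 + m\right)$)
$a = 40$
$r{\left(5,4 \right)} \left(-25\right) a = 4 \left(37 - 24 - 30 + 4 \cdot 5\right) \left(-25\right) 40 = 4 \left(37 - 24 - 30 + 20\right) \left(-25\right) 40 = 4 \cdot 3 \left(-25\right) 40 = 12 \left(-25\right) 40 = \left(-300\right) 40 = -12000$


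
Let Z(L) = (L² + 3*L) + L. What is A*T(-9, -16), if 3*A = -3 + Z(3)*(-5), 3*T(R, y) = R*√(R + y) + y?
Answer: 192 + 540*I ≈ 192.0 + 540.0*I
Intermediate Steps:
Z(L) = L² + 4*L
T(R, y) = y/3 + R*√(R + y)/3 (T(R, y) = (R*√(R + y) + y)/3 = (y + R*√(R + y))/3 = y/3 + R*√(R + y)/3)
A = -36 (A = (-3 + (3*(4 + 3))*(-5))/3 = (-3 + (3*7)*(-5))/3 = (-3 + 21*(-5))/3 = (-3 - 105)/3 = (⅓)*(-108) = -36)
A*T(-9, -16) = -36*((⅓)*(-16) + (⅓)*(-9)*√(-9 - 16)) = -36*(-16/3 + (⅓)*(-9)*√(-25)) = -36*(-16/3 + (⅓)*(-9)*(5*I)) = -36*(-16/3 - 15*I) = 192 + 540*I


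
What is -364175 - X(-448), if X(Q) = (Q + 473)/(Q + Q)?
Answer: -326300775/896 ≈ -3.6418e+5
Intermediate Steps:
X(Q) = (473 + Q)/(2*Q) (X(Q) = (473 + Q)/((2*Q)) = (473 + Q)*(1/(2*Q)) = (473 + Q)/(2*Q))
-364175 - X(-448) = -364175 - (473 - 448)/(2*(-448)) = -364175 - (-1)*25/(2*448) = -364175 - 1*(-25/896) = -364175 + 25/896 = -326300775/896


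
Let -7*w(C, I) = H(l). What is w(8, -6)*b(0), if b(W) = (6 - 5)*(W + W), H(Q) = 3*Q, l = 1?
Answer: 0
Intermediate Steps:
w(C, I) = -3/7
b(W) = 2*W (b(W) = 1*(2*W) = 2*W)
w(8, -6)*b(0) = -6*0/7 = -3/7*0 = 0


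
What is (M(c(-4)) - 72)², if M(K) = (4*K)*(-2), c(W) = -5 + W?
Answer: 0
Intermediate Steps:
M(K) = -8*K
(M(c(-4)) - 72)² = (-8*(-5 - 4) - 72)² = (-8*(-9) - 72)² = (72 - 72)² = 0² = 0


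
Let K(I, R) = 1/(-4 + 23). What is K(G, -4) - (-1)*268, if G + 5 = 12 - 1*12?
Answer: 5093/19 ≈ 268.05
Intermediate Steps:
G = -5 (G = -5 + (12 - 1*12) = -5 + (12 - 12) = -5 + 0 = -5)
K(I, R) = 1/19
K(G, -4) - (-1)*268 = 1/19 - (-1)*268 = 1/19 - 1*(-268) = 1/19 + 268 = 5093/19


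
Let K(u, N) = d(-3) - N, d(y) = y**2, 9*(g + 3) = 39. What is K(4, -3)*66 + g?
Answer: 2380/3 ≈ 793.33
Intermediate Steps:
g = 4/3 (g = -3 + (1/9)*39 = -3 + 13/3 = 4/3 ≈ 1.3333)
K(u, N) = 9 - N (K(u, N) = (-3)**2 - N = 9 - N)
K(4, -3)*66 + g = (9 - 1*(-3))*66 + 4/3 = (9 + 3)*66 + 4/3 = 12*66 + 4/3 = 792 + 4/3 = 2380/3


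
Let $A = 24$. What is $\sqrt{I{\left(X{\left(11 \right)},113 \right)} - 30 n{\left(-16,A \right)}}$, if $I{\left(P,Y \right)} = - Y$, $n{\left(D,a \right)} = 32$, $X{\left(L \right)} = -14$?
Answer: $i \sqrt{1073} \approx 32.757 i$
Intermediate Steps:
$\sqrt{I{\left(X{\left(11 \right)},113 \right)} - 30 n{\left(-16,A \right)}} = \sqrt{\left(-1\right) 113 - 960} = \sqrt{-113 - 960} = \sqrt{-1073} = i \sqrt{1073}$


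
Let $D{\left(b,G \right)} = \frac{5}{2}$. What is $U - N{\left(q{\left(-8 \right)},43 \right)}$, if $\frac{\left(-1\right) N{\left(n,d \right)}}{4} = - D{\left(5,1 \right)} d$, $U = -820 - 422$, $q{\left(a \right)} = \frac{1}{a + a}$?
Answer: $-1672$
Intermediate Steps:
$q{\left(a \right)} = \frac{1}{2 a}$
$D{\left(b,G \right)} = \frac{5}{2}$ ($D{\left(b,G \right)} = 5 \cdot \frac{1}{2} = \frac{5}{2}$)
$U = -1242$ ($U = -820 - 422 = -1242$)
$N{\left(n,d \right)} = 10 d$ ($N{\left(n,d \right)} = - 4 \left(-1\right) \frac{5}{2} d = - 4 \left(- \frac{5 d}{2}\right) = 10 d$)
$U - N{\left(q{\left(-8 \right)},43 \right)} = -1242 - 10 \cdot 43 = -1242 - 430 = -1672$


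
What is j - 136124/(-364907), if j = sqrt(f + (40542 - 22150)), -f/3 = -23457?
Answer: 136124/364907 + sqrt(88763) ≈ 298.30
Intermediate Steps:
f = 70371 (f = -3*(-23457) = 70371)
j = sqrt(88763) (j = sqrt(70371 + (40542 - 22150)) = sqrt(70371 + 18392) = sqrt(88763) ≈ 297.93)
j - 136124/(-364907) = sqrt(88763) - 136124/(-364907) = sqrt(88763) - 136124*(-1/364907) = sqrt(88763) + 136124/364907 = 136124/364907 + sqrt(88763)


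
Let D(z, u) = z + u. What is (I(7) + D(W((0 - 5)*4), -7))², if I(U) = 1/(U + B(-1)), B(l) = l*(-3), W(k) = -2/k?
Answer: 1156/25 ≈ 46.240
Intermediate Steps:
B(l) = -3*l
D(z, u) = u + z
I(U) = 1/(3 + U) (I(U) = 1/(U - 3*(-1)) = 1/(U + 3) = 1/(3 + U))
(I(7) + D(W((0 - 5)*4), -7))² = (1/(3 + 7) + (-7 - 2*1/(4*(0 - 5))))² = (1/10 + (-7 - 2/((-5*4))))² = (⅒ + (-7 - 2/(-20)))² = (⅒ + (-7 - 2*(-1/20)))² = (⅒ + (-7 + ⅒))² = (⅒ - 69/10)² = (-34/5)² = 1156/25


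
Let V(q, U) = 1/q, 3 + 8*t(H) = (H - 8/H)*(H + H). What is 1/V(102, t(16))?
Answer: 102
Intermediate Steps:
t(H) = -3/8 + H*(H - 8/H)/4 (t(H) = -3/8 + ((H - 8/H)*(H + H))/8 = -3/8 + ((H - 8/H)*(2*H))/8 = -3/8 + (2*H*(H - 8/H))/8 = -3/8 + H*(H - 8/H)/4)
1/V(102, t(16)) = 1/(1/102) = 102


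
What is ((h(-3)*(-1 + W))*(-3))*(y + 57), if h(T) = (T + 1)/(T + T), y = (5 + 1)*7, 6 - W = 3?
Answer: -198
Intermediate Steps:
W = 3 (W = 6 - 1*3 = 6 - 3 = 3)
y = 42 (y = 6*7 = 42)
h(T) = (1 + T)/(2*T) (h(T) = (1 + T)/((2*T)) = (1 + T)*(1/(2*T)) = (1 + T)/(2*T))
((h(-3)*(-1 + W))*(-3))*(y + 57) = ((((½)*(1 - 3)/(-3))*(-1 + 3))*(-3))*(42 + 57) = ((((½)*(-⅓)*(-2))*2)*(-3))*99 = (((⅓)*2)*(-3))*99 = ((⅔)*(-3))*99 = -2*99 = -198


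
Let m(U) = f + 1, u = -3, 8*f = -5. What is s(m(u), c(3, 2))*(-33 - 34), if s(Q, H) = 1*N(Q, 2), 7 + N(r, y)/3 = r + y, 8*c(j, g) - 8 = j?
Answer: 7437/8 ≈ 929.63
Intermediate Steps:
f = -5/8 (f = (1/8)*(-5) = -5/8 ≈ -0.62500)
c(j, g) = 1 + j/8
N(r, y) = -21 + 3*r + 3*y (N(r, y) = -21 + 3*(r + y) = -21 + (3*r + 3*y) = -21 + 3*r + 3*y)
m(U) = 3/8 (m(U) = -5/8 + 1 = 3/8)
s(Q, H) = -15 + 3*Q (s(Q, H) = 1*(-21 + 3*Q + 3*2) = 1*(-21 + 3*Q + 6) = 1*(-15 + 3*Q) = -15 + 3*Q)
s(m(u), c(3, 2))*(-33 - 34) = (-15 + 3*(3/8))*(-33 - 34) = (-15 + 9/8)*(-67) = -111/8*(-67) = 7437/8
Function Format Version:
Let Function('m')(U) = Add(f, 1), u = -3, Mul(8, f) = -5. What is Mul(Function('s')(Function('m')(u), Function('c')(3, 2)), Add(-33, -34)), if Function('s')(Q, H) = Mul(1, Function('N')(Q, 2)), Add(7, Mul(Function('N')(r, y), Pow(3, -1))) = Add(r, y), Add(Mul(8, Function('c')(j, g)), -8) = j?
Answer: Rational(7437, 8) ≈ 929.63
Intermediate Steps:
f = Rational(-5, 8) (f = Mul(Rational(1, 8), -5) = Rational(-5, 8) ≈ -0.62500)
Function('c')(j, g) = Add(1, Mul(Rational(1, 8), j))
Function('N')(r, y) = Add(-21, Mul(3, r), Mul(3, y)) (Function('N')(r, y) = Add(-21, Mul(3, Add(r, y))) = Add(-21, Add(Mul(3, r), Mul(3, y))) = Add(-21, Mul(3, r), Mul(3, y)))
Function('m')(U) = Rational(3, 8) (Function('m')(U) = Add(Rational(-5, 8), 1) = Rational(3, 8))
Function('s')(Q, H) = Add(-15, Mul(3, Q)) (Function('s')(Q, H) = Mul(1, Add(-21, Mul(3, Q), Mul(3, 2))) = Mul(1, Add(-21, Mul(3, Q), 6)) = Mul(1, Add(-15, Mul(3, Q))) = Add(-15, Mul(3, Q)))
Mul(Function('s')(Function('m')(u), Function('c')(3, 2)), Add(-33, -34)) = Mul(Add(-15, Mul(3, Rational(3, 8))), Add(-33, -34)) = Mul(Add(-15, Rational(9, 8)), -67) = Mul(Rational(-111, 8), -67) = Rational(7437, 8)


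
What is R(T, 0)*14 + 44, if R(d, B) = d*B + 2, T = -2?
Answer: 72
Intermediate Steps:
R(d, B) = 2 + B*d (R(d, B) = B*d + 2 = 2 + B*d)
R(T, 0)*14 + 44 = (2 + 0*(-2))*14 + 44 = (2 + 0)*14 + 44 = 2*14 + 44 = 28 + 44 = 72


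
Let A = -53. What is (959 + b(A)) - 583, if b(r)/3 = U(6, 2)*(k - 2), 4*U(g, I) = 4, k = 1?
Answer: 373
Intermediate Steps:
U(g, I) = 1 (U(g, I) = (¼)*4 = 1)
b(r) = -3 (b(r) = 3*(1*(1 - 2)) = 3*(1*(-1)) = 3*(-1) = -3)
(959 + b(A)) - 583 = (959 - 3) - 583 = 956 - 583 = 373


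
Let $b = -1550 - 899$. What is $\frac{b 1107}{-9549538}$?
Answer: $\frac{2711043}{9549538} \approx 0.28389$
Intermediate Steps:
$b = -2449$ ($b = -1550 - 899 = -2449$)
$\frac{b 1107}{-9549538} = \frac{\left(-2449\right) 1107}{-9549538} = \left(-2711043\right) \left(- \frac{1}{9549538}\right) = \frac{2711043}{9549538}$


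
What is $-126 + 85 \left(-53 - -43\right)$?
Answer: $-976$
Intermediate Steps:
$-126 + 85 \left(-53 - -43\right) = -126 + 85 \left(-53 + 43\right) = -126 + 85 \left(-10\right) = -126 - 850 = -976$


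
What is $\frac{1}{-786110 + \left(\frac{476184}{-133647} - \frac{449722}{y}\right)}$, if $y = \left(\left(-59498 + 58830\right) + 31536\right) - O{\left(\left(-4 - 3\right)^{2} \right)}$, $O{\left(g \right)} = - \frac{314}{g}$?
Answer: $- \frac{33697888227}{26490857828938675} \approx -1.2721 \cdot 10^{-6}$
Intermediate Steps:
$y = \frac{1512846}{49}$ ($y = \left(\left(-59498 + 58830\right) + 31536\right) - - \frac{314}{\left(-4 - 3\right)^{2}} = \left(-668 + 31536\right) - - \frac{314}{\left(-7\right)^{2}} = 30868 - - \frac{314}{49} = 30868 + \frac{314}{49} = \frac{1512846}{49} \approx 30874.0$)
$\frac{1}{-786110 + \left(\frac{476184}{-133647} - \frac{449722}{y}\right)} = \frac{1}{-786110 + \left(\frac{476184}{-133647} - \frac{449722}{\frac{1512846}{49}}\right)} = \frac{1}{-786110 + \left(476184 \left(- \frac{1}{133647}\right) - \frac{11018189}{756423}\right)} = \frac{1}{-786110 - \frac{610914811705}{33697888227}} = \frac{1}{- \frac{26490857828938675}{33697888227}} = - \frac{33697888227}{26490857828938675}$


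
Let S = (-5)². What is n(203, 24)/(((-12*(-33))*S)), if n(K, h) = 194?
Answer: 97/4950 ≈ 0.019596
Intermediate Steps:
S = 25
n(203, 24)/(((-12*(-33))*S)) = 194/((-12*(-33)*25)) = 194/((396*25)) = 194/9900 = 194*(1/9900) = 97/4950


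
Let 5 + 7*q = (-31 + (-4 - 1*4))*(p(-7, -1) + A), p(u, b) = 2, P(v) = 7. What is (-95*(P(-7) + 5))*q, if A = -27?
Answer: -1105800/7 ≈ -1.5797e+5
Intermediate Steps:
q = 970/7 (q = -5/7 + ((-31 + (-4 - 1*4))*(2 - 27))/7 = -5/7 + ((-31 + (-4 - 4))*(-25))/7 = -5/7 + ((-31 - 8)*(-25))/7 = -5/7 + (-39*(-25))/7 = -5/7 + (⅐)*975 = -5/7 + 975/7 = 970/7 ≈ 138.57)
(-95*(P(-7) + 5))*q = -95*(7 + 5)*(970/7) = -95*12*(970/7) = -1140*970/7 = -1105800/7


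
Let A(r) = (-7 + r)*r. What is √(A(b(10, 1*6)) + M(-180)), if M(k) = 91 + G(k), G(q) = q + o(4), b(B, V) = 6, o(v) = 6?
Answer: I*√89 ≈ 9.434*I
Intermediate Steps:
G(q) = 6 + q (G(q) = q + 6 = 6 + q)
A(r) = r*(-7 + r)
M(k) = 97 + k (M(k) = 91 + (6 + k) = 97 + k)
√(A(b(10, 1*6)) + M(-180)) = √(6*(-7 + 6) + (97 - 180)) = √(6*(-1) - 83) = √(-6 - 83) = √(-89) = I*√89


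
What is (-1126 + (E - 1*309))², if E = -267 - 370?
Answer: 4293184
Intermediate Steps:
E = -637
(-1126 + (E - 1*309))² = (-1126 + (-637 - 1*309))² = (-1126 + (-637 - 309))² = (-1126 - 946)² = (-2072)² = 4293184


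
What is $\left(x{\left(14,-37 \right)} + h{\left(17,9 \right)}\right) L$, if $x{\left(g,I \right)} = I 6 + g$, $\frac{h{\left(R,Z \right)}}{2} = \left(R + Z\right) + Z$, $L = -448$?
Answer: $61824$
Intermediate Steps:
$h{\left(R,Z \right)} = 2 R + 4 Z$ ($h{\left(R,Z \right)} = 2 \left(\left(R + Z\right) + Z\right) = 2 \left(R + 2 Z\right) = 2 R + 4 Z$)
$x{\left(g,I \right)} = g + 6 I$ ($x{\left(g,I \right)} = 6 I + g = g + 6 I$)
$\left(x{\left(14,-37 \right)} + h{\left(17,9 \right)}\right) L = \left(\left(14 + 6 \left(-37\right)\right) + \left(2 \cdot 17 + 4 \cdot 9\right)\right) \left(-448\right) = \left(\left(14 - 222\right) + \left(34 + 36\right)\right) \left(-448\right) = \left(-208 + 70\right) \left(-448\right) = \left(-138\right) \left(-448\right) = 61824$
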